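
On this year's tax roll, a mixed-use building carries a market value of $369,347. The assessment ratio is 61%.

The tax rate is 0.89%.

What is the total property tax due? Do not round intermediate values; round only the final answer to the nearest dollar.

Assessed value = $369,347 × 0.61 = $225,301.67
Tax = $225,301.67 × 0.0089 = $2,005.184863

$2,005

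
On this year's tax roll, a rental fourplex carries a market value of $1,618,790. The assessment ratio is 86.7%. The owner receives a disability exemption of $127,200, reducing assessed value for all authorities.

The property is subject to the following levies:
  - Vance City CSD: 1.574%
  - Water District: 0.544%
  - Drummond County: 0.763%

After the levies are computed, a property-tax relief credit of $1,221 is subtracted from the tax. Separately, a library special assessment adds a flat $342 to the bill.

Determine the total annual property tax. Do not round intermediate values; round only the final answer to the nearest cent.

Assessed value = $1,618,790 × 0.867 = $1,403,490.93
Taxable value = $1,403,490.93 − $127,200 = $1,276,290.93
Vance City CSD: $1,276,290.93 × 0.01574 = $20,088.8192382
Water District: $1,276,290.93 × 0.00544 = $6,943.0226592
Drummond County: $1,276,290.93 × 0.00763 = $9,738.0997959
Levies subtotal = $36,769.9416933
After credit = $36,769.9416933 − $1,221 = $35,548.9416933
Total = $35,548.9416933 + $342 = $35,890.9416933

$35,890.94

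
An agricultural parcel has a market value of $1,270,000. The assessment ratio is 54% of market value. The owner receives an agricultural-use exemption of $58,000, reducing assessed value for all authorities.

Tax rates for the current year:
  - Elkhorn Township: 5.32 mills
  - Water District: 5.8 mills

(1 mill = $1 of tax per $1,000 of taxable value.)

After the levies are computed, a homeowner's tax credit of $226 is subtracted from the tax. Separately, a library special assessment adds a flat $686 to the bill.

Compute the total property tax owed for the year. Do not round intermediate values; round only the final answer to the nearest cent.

$7,441.14

Assessed value = $1,270,000 × 0.54 = $685,800
Taxable value = $685,800 − $58,000 = $627,800
Elkhorn Township: $627,800 × 0.00532 = $3,339.896
Water District: $627,800 × 0.0058 = $3,641.24
Levies subtotal = $6,981.136
After credit = $6,981.136 − $226 = $6,755.136
Total = $6,755.136 + $686 = $7,441.136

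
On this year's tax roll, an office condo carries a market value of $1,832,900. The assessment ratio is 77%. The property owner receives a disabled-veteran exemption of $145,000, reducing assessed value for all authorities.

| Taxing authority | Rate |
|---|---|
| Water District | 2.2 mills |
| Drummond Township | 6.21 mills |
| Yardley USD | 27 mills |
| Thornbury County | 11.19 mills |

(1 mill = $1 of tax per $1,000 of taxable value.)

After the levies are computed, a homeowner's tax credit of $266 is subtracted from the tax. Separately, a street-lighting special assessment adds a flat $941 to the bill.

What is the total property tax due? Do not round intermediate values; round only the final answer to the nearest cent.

Assessed value = $1,832,900 × 0.77 = $1,411,333
Taxable value = $1,411,333 − $145,000 = $1,266,333
Water District: $1,266,333 × 0.0022 = $2,785.9326
Drummond Township: $1,266,333 × 0.00621 = $7,863.92793
Yardley USD: $1,266,333 × 0.027 = $34,190.991
Thornbury County: $1,266,333 × 0.01119 = $14,170.26627
Levies subtotal = $59,011.1178
After credit = $59,011.1178 − $266 = $58,745.1178
Total = $58,745.1178 + $941 = $59,686.1178

$59,686.12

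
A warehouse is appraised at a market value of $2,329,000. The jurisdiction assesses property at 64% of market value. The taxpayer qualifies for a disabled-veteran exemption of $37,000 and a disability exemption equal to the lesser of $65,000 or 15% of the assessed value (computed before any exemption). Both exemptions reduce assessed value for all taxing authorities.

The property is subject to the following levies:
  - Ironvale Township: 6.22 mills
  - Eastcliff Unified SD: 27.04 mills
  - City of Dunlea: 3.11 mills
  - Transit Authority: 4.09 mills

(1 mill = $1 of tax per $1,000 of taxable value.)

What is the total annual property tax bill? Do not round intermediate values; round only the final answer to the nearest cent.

Assessed value = $2,329,000 × 0.64 = $1,490,560
Disability exemption = min($65,000, 15% × $1,490,560) = min($65,000, $223,584) = $65,000 (dollar cap binds)
Taxable value = $1,490,560 − $37,000 − $65,000 = $1,388,560
Ironvale Township: $1,388,560 × 0.00622 = $8,636.8432
Eastcliff Unified SD: $1,388,560 × 0.02704 = $37,546.6624
City of Dunlea: $1,388,560 × 0.00311 = $4,318.4216
Transit Authority: $1,388,560 × 0.00409 = $5,679.2104
Total = $56,181.1376

$56,181.14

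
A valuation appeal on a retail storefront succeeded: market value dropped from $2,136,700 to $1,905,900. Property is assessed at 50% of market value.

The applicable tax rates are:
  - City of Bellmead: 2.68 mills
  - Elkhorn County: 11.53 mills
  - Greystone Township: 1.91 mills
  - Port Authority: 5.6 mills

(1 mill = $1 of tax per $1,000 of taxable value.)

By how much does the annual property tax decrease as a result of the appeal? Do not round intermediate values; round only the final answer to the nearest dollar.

$2,506

Old assessed value = $2,136,700 × 0.5 = $1,068,350
New assessed value = $1,905,900 × 0.5 = $952,950
Combined rate = 0.00268 + 0.01153 + 0.00191 + 0.0056 = 0.02172
Old tax = $1,068,350 × 0.02172 = $23,204.562
New tax = $952,950 × 0.02172 = $20,698.074
Reduction = $23,204.562 − $20,698.074 = $2,506.488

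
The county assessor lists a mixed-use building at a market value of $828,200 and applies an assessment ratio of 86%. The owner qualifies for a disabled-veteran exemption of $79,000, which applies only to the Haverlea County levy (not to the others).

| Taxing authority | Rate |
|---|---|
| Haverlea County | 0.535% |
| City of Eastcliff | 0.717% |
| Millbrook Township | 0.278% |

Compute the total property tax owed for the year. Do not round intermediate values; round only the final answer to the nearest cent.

$10,474.81

Assessed value = $828,200 × 0.86 = $712,252
Haverlea County: ($712,252 − $79,000) × 0.00535 = $633,252 × 0.00535 = $3,387.8982
City of Eastcliff: $712,252 × 0.00717 = $5,106.84684
Millbrook Township: $712,252 × 0.00278 = $1,980.06056
Total = $10,474.8056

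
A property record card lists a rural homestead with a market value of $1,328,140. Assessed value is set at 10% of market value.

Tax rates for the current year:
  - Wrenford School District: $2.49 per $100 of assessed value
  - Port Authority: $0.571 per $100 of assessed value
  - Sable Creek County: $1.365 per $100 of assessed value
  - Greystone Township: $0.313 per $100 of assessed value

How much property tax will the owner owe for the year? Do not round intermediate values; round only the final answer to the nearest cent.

Assessed value = $1,328,140 × 0.1 = $132,814
Wrenford School District: $132,814 × 0.0249 = $3,307.0686
Port Authority: $132,814 × 0.00571 = $758.36794
Sable Creek County: $132,814 × 0.01365 = $1,812.9111
Greystone Township: $132,814 × 0.00313 = $415.70782
Total = $3,307.0686 + $758.36794 + $1,812.9111 + $415.70782 = $6,294.05546

$6,294.06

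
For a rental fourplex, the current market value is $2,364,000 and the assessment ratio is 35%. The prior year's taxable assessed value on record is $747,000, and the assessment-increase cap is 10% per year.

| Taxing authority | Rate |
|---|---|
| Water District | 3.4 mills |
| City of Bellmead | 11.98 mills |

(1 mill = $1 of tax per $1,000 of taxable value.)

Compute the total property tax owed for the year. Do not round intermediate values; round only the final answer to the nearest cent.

$12,637.75

Uncapped assessed value = $2,364,000 × 0.35 = $827,400
Cap limit = $747,000 × 1.1 = $821,700
Taxable assessed value = min($827,400, $821,700) = $821,700 (cap binds)
Water District: $821,700 × 0.0034 = $2,793.78
City of Bellmead: $821,700 × 0.01198 = $9,843.966
Total = $12,637.746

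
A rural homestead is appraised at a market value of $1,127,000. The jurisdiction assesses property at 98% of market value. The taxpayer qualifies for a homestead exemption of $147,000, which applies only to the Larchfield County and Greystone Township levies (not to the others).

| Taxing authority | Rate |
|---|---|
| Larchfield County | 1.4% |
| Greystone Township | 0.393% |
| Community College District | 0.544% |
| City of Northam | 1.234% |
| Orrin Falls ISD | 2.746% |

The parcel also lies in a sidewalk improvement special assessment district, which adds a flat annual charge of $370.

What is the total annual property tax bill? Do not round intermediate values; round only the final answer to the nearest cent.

Assessed value = $1,127,000 × 0.98 = $1,104,460
Larchfield County: ($1,104,460 − $147,000) × 0.014 = $957,460 × 0.014 = $13,404.44
Greystone Township: ($1,104,460 − $147,000) × 0.00393 = $957,460 × 0.00393 = $3,762.8178
Community College District: $1,104,460 × 0.00544 = $6,008.2624
City of Northam: $1,104,460 × 0.01234 = $13,629.0364
Orrin Falls ISD: $1,104,460 × 0.02746 = $30,328.4716
Levies subtotal = $67,133.0282
Total = $67,133.0282 + $370 = $67,503.0282

$67,503.03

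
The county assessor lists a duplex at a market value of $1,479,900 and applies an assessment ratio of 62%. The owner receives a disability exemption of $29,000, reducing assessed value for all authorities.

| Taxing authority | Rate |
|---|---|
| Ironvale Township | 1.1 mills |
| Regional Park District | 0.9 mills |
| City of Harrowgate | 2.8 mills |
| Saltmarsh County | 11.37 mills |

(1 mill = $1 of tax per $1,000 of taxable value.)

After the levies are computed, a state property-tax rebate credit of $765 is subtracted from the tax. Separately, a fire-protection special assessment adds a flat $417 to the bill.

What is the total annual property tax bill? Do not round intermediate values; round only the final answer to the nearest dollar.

Assessed value = $1,479,900 × 0.62 = $917,538
Taxable value = $917,538 − $29,000 = $888,538
Ironvale Township: $888,538 × 0.0011 = $977.3918
Regional Park District: $888,538 × 0.0009 = $799.6842
City of Harrowgate: $888,538 × 0.0028 = $2,487.9064
Saltmarsh County: $888,538 × 0.01137 = $10,102.67706
Levies subtotal = $14,367.65946
After credit = $14,367.65946 − $765 = $13,602.65946
Total = $13,602.65946 + $417 = $14,019.65946

$14,020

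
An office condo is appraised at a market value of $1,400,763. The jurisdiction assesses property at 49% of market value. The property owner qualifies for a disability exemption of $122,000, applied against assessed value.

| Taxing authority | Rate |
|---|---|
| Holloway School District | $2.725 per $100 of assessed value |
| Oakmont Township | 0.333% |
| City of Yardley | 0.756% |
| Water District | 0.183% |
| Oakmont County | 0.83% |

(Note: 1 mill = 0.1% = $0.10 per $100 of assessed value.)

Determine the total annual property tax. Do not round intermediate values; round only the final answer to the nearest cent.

Assessed value = $1,400,763 × 0.49 = $686,373.87
Taxable value = $686,373.87 − $122,000 = $564,373.87
Holloway School District: $564,373.87 × 0.02725 = $15,379.1879575
Oakmont Township: $564,373.87 × 0.00333 = $1,879.3649871
City of Yardley: $564,373.87 × 0.00756 = $4,266.6664572
Water District: $564,373.87 × 0.00183 = $1,032.8041821
Oakmont County: $564,373.87 × 0.0083 = $4,684.303121
Total = $27,242.3267049

$27,242.33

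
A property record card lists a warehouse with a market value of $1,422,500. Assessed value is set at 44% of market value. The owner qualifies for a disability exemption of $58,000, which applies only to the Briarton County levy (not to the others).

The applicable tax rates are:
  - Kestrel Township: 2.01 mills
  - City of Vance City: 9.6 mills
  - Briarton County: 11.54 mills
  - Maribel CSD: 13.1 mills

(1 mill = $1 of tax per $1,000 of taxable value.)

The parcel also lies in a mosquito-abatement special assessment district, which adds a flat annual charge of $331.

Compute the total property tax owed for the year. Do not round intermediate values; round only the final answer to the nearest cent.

Assessed value = $1,422,500 × 0.44 = $625,900
Kestrel Township: $625,900 × 0.00201 = $1,258.059
City of Vance City: $625,900 × 0.0096 = $6,008.64
Briarton County: ($625,900 − $58,000) × 0.01154 = $567,900 × 0.01154 = $6,553.566
Maribel CSD: $625,900 × 0.0131 = $8,199.29
Levies subtotal = $22,019.555
Total = $22,019.555 + $331 = $22,350.555

$22,350.56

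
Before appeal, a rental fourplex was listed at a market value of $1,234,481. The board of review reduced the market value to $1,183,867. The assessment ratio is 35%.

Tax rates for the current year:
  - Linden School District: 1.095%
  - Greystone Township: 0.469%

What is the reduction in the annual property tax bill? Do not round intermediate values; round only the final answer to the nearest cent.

Old assessed value = $1,234,481 × 0.35 = $432,068.35
New assessed value = $1,183,867 × 0.35 = $414,353.45
Combined rate = 0.01095 + 0.00469 = 0.01564
Old tax = $432,068.35 × 0.01564 = $6,757.548994
New tax = $414,353.45 × 0.01564 = $6,480.487958
Reduction = $6,757.548994 − $6,480.487958 = $277.061036

$277.06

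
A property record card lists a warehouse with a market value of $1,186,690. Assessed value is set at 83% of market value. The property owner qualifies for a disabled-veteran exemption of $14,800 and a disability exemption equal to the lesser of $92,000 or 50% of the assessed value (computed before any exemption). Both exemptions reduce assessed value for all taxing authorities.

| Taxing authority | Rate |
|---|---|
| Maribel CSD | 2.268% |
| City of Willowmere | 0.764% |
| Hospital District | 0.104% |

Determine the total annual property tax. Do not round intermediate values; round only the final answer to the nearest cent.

Assessed value = $1,186,690 × 0.83 = $984,952.7
Disability exemption = min($92,000, 50% × $984,952.7) = min($92,000, $492,476.35) = $92,000 (dollar cap binds)
Taxable value = $984,952.7 − $14,800 − $92,000 = $878,152.7
Maribel CSD: $878,152.7 × 0.02268 = $19,916.503236
City of Willowmere: $878,152.7 × 0.00764 = $6,709.086628
Hospital District: $878,152.7 × 0.00104 = $913.278808
Total = $27,538.868672

$27,538.87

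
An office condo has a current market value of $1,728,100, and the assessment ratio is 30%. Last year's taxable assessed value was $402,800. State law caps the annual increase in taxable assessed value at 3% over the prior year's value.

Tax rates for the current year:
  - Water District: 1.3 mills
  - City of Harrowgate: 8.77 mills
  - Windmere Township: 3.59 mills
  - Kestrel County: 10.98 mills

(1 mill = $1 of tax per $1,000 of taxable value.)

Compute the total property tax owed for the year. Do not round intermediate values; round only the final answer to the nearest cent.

Uncapped assessed value = $1,728,100 × 0.3 = $518,430
Cap limit = $402,800 × 1.03 = $414,884
Taxable assessed value = min($518,430, $414,884) = $414,884 (cap binds)
Water District: $414,884 × 0.0013 = $539.3492
City of Harrowgate: $414,884 × 0.00877 = $3,638.53268
Windmere Township: $414,884 × 0.00359 = $1,489.43356
Kestrel County: $414,884 × 0.01098 = $4,555.42632
Total = $10,222.74176

$10,222.74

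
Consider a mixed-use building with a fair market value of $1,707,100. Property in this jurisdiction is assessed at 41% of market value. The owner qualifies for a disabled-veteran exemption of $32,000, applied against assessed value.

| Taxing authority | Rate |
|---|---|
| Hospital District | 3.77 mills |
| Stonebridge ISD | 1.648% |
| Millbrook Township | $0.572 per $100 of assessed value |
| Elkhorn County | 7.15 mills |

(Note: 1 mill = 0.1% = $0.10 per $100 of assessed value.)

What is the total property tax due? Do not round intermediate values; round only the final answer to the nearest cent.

$22,121.21

Assessed value = $1,707,100 × 0.41 = $699,911
Taxable value = $699,911 − $32,000 = $667,911
Hospital District: $667,911 × 0.00377 = $2,518.02447
Stonebridge ISD: $667,911 × 0.01648 = $11,007.17328
Millbrook Township: $667,911 × 0.00572 = $3,820.45092
Elkhorn County: $667,911 × 0.00715 = $4,775.56365
Total = $22,121.21232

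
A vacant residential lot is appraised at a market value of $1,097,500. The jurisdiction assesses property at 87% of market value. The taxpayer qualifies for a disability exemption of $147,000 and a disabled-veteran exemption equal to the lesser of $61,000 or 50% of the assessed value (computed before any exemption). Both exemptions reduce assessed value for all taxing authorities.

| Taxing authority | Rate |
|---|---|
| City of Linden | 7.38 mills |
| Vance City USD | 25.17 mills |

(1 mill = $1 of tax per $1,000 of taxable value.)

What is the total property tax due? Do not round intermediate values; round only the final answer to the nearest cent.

$24,309.15

Assessed value = $1,097,500 × 0.87 = $954,825
Disabled-veteran exemption = min($61,000, 50% × $954,825) = min($61,000, $477,412.5) = $61,000 (dollar cap binds)
Taxable value = $954,825 − $147,000 − $61,000 = $746,825
City of Linden: $746,825 × 0.00738 = $5,511.5685
Vance City USD: $746,825 × 0.02517 = $18,797.58525
Total = $24,309.15375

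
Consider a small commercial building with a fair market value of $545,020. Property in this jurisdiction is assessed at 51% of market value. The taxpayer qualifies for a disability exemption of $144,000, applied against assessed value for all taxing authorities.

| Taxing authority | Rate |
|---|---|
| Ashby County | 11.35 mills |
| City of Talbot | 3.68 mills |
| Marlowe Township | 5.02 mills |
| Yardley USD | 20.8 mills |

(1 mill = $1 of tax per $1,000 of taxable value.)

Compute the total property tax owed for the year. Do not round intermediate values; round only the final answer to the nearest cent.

Assessed value = $545,020 × 0.51 = $277,960.2
Taxable value = $277,960.2 − $144,000 = $133,960.2
Ashby County: $133,960.2 × 0.01135 = $1,520.44827
City of Talbot: $133,960.2 × 0.00368 = $492.973536
Marlowe Township: $133,960.2 × 0.00502 = $672.480204
Yardley USD: $133,960.2 × 0.0208 = $2,786.37216
Total = $1,520.44827 + $492.973536 + $672.480204 + $2,786.37216 = $5,472.27417

$5,472.27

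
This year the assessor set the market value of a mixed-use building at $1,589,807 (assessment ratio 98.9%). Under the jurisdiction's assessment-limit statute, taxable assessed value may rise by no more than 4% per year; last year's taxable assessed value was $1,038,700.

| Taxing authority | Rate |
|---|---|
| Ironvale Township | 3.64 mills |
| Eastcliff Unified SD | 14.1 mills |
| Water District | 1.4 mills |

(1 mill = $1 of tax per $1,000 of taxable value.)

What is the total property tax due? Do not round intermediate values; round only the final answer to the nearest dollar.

$20,676

Uncapped assessed value = $1,589,807 × 0.989 = $1,572,319.123
Cap limit = $1,038,700 × 1.04 = $1,080,248
Taxable assessed value = min($1,572,319.123, $1,080,248) = $1,080,248 (cap binds)
Ironvale Township: $1,080,248 × 0.00364 = $3,932.10272
Eastcliff Unified SD: $1,080,248 × 0.0141 = $15,231.4968
Water District: $1,080,248 × 0.0014 = $1,512.3472
Total = $20,675.94672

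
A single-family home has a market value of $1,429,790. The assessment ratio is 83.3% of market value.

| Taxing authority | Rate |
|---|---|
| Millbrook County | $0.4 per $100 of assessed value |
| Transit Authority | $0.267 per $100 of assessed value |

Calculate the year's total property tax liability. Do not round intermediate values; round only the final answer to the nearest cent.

Assessed value = $1,429,790 × 0.833 = $1,191,015.07
Millbrook County: $1,191,015.07 × 0.004 = $4,764.06028
Transit Authority: $1,191,015.07 × 0.00267 = $3,180.0102369
Total = $4,764.06028 + $3,180.0102369 = $7,944.0705169

$7,944.07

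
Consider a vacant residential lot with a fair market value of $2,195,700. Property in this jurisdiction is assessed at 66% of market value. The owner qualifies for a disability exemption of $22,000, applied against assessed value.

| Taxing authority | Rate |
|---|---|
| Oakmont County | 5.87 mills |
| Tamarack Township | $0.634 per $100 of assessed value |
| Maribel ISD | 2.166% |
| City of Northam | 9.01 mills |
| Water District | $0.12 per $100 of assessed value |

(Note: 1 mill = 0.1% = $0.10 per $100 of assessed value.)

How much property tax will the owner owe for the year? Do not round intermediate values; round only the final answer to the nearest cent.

$62,909.30

Assessed value = $2,195,700 × 0.66 = $1,449,162
Taxable value = $1,449,162 − $22,000 = $1,427,162
Oakmont County: $1,427,162 × 0.00587 = $8,377.44094
Tamarack Township: $1,427,162 × 0.00634 = $9,048.20708
Maribel ISD: $1,427,162 × 0.02166 = $30,912.32892
City of Northam: $1,427,162 × 0.00901 = $12,858.72962
Water District: $1,427,162 × 0.0012 = $1,712.5944
Total = $62,909.30096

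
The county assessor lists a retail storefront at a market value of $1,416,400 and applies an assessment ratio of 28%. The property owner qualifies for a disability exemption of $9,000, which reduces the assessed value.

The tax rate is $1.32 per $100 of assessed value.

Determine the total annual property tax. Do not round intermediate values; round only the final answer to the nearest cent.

Assessed value = $1,416,400 × 0.28 = $396,592
Taxable value = $396,592 − $9,000 = $387,592
Tax = $387,592 × 0.0132 = $5,116.2144

$5,116.21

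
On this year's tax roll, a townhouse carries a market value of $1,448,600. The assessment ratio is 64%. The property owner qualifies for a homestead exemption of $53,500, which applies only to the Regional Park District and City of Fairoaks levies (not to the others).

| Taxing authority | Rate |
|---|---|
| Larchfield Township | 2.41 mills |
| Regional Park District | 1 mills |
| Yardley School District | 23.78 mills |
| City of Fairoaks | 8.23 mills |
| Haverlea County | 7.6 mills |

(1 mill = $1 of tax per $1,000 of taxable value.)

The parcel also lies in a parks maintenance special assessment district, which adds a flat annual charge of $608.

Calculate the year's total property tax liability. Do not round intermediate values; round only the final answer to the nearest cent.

Assessed value = $1,448,600 × 0.64 = $927,104
Larchfield Township: $927,104 × 0.00241 = $2,234.32064
Regional Park District: ($927,104 − $53,500) × 0.001 = $873,604 × 0.001 = $873.604
Yardley School District: $927,104 × 0.02378 = $22,046.53312
City of Fairoaks: ($927,104 − $53,500) × 0.00823 = $873,604 × 0.00823 = $7,189.76092
Haverlea County: $927,104 × 0.0076 = $7,045.9904
Levies subtotal = $39,390.20908
Total = $39,390.20908 + $608 = $39,998.20908

$39,998.21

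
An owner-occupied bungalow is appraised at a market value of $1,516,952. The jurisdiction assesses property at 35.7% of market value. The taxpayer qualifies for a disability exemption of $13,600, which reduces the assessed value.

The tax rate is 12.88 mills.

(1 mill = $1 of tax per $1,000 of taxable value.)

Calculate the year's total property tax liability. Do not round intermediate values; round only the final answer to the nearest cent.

Assessed value = $1,516,952 × 0.357 = $541,551.864
Taxable value = $541,551.864 − $13,600 = $527,951.864
Tax = $527,951.864 × 0.01288 = $6,800.02000832

$6,800.02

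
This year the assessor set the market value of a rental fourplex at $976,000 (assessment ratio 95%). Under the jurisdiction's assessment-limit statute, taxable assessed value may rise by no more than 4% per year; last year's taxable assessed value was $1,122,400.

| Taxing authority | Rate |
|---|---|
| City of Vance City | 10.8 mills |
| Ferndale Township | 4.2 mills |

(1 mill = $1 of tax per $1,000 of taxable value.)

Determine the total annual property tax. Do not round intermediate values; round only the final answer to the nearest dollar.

$13,908

Uncapped assessed value = $976,000 × 0.95 = $927,200
Cap limit = $1,122,400 × 1.04 = $1,167,296
Taxable assessed value = min($927,200, $1,167,296) = $927,200 (cap does not bind)
City of Vance City: $927,200 × 0.0108 = $10,013.76
Ferndale Township: $927,200 × 0.0042 = $3,894.24
Total = $13,908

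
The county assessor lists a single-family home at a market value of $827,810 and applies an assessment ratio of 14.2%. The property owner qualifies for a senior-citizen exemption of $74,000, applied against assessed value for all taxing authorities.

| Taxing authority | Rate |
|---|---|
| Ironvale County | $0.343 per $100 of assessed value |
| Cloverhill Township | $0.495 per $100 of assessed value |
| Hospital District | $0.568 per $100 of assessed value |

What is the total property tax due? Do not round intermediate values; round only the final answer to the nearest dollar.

$612

Assessed value = $827,810 × 0.142 = $117,549.02
Taxable value = $117,549.02 − $74,000 = $43,549.02
Ironvale County: $43,549.02 × 0.00343 = $149.3731386
Cloverhill Township: $43,549.02 × 0.00495 = $215.567649
Hospital District: $43,549.02 × 0.00568 = $247.3584336
Total = $149.3731386 + $215.567649 + $247.3584336 = $612.2992212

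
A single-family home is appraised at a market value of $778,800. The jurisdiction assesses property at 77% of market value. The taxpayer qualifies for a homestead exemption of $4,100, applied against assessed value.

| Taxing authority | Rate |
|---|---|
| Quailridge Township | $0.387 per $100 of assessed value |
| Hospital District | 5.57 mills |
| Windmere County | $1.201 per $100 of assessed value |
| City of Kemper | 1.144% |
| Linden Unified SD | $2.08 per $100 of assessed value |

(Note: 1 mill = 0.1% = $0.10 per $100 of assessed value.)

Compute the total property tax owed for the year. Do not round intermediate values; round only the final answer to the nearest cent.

Assessed value = $778,800 × 0.77 = $599,676
Taxable value = $599,676 − $4,100 = $595,576
Quailridge Township: $595,576 × 0.00387 = $2,304.87912
Hospital District: $595,576 × 0.00557 = $3,317.35832
Windmere County: $595,576 × 0.01201 = $7,152.86776
City of Kemper: $595,576 × 0.01144 = $6,813.38944
Linden Unified SD: $595,576 × 0.0208 = $12,387.9808
Total = $31,976.47544

$31,976.48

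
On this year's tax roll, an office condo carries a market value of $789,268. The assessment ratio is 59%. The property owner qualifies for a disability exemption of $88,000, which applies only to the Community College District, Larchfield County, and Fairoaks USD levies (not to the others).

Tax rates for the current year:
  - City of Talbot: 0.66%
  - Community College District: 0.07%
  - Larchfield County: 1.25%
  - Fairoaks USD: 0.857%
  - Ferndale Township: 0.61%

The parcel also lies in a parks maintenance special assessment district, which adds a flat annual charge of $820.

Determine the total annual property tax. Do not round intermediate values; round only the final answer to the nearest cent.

$14,955.82

Assessed value = $789,268 × 0.59 = $465,668.12
City of Talbot: $465,668.12 × 0.0066 = $3,073.409592
Community College District: ($465,668.12 − $88,000) × 0.0007 = $377,668.12 × 0.0007 = $264.367684
Larchfield County: ($465,668.12 − $88,000) × 0.0125 = $377,668.12 × 0.0125 = $4,720.8515
Fairoaks USD: ($465,668.12 − $88,000) × 0.00857 = $377,668.12 × 0.00857 = $3,236.6157884
Ferndale Township: $465,668.12 × 0.0061 = $2,840.575532
Levies subtotal = $14,135.8200964
Total = $14,135.8200964 + $820 = $14,955.8200964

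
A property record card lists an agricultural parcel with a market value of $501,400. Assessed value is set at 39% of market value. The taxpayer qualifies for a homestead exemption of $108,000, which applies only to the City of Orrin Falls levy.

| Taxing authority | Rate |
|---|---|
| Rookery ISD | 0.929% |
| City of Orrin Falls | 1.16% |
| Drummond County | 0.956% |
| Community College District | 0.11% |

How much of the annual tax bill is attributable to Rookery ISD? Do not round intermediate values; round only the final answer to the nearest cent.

Assessed value = $501,400 × 0.39 = $195,546
Rookery ISD taxable value = $195,546 (exemption does not apply)
Rookery ISD levy = $195,546 × 0.00929 = $1,816.62234

$1,816.62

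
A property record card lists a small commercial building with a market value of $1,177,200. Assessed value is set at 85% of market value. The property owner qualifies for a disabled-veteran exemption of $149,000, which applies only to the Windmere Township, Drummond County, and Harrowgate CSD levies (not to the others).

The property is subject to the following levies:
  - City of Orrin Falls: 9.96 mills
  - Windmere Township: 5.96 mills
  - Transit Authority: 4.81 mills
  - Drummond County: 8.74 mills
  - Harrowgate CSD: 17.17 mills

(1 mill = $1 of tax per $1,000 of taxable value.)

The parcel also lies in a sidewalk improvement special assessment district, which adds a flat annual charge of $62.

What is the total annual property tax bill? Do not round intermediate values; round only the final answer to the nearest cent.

Assessed value = $1,177,200 × 0.85 = $1,000,620
City of Orrin Falls: $1,000,620 × 0.00996 = $9,966.1752
Windmere Township: ($1,000,620 − $149,000) × 0.00596 = $851,620 × 0.00596 = $5,075.6552
Transit Authority: $1,000,620 × 0.00481 = $4,812.9822
Drummond County: ($1,000,620 − $149,000) × 0.00874 = $851,620 × 0.00874 = $7,443.1588
Harrowgate CSD: ($1,000,620 − $149,000) × 0.01717 = $851,620 × 0.01717 = $14,622.3154
Levies subtotal = $41,920.2868
Total = $41,920.2868 + $62 = $41,982.2868

$41,982.29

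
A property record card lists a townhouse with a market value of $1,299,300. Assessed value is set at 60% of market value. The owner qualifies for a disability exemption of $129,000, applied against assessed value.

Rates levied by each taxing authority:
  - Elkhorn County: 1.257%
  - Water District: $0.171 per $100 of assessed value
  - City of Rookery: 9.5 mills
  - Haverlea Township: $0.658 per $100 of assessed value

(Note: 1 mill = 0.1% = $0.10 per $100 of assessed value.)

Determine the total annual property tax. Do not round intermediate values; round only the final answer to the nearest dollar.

Assessed value = $1,299,300 × 0.6 = $779,580
Taxable value = $779,580 − $129,000 = $650,580
Elkhorn County: $650,580 × 0.01257 = $8,177.7906
Water District: $650,580 × 0.00171 = $1,112.4918
City of Rookery: $650,580 × 0.0095 = $6,180.51
Haverlea Township: $650,580 × 0.00658 = $4,280.8164
Total = $19,751.6088

$19,752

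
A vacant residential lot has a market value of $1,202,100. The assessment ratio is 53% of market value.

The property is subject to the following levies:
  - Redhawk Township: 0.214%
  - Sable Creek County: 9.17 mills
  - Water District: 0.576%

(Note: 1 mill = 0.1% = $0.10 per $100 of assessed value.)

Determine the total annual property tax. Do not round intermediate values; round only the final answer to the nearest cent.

Assessed value = $1,202,100 × 0.53 = $637,113
Redhawk Township: $637,113 × 0.00214 = $1,363.42182
Sable Creek County: $637,113 × 0.00917 = $5,842.32621
Water District: $637,113 × 0.00576 = $3,669.77088
Total = $10,875.51891

$10,875.52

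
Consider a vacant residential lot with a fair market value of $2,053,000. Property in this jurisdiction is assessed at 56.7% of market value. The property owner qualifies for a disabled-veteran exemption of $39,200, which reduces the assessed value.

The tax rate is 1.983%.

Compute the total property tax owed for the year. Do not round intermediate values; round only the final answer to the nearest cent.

$22,305.80

Assessed value = $2,053,000 × 0.567 = $1,164,051
Taxable value = $1,164,051 − $39,200 = $1,124,851
Tax = $1,124,851 × 0.01983 = $22,305.79533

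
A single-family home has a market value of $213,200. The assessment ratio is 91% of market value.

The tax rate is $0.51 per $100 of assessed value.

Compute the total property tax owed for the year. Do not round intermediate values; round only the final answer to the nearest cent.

Assessed value = $213,200 × 0.91 = $194,012
Tax = $194,012 × 0.0051 = $989.4612

$989.46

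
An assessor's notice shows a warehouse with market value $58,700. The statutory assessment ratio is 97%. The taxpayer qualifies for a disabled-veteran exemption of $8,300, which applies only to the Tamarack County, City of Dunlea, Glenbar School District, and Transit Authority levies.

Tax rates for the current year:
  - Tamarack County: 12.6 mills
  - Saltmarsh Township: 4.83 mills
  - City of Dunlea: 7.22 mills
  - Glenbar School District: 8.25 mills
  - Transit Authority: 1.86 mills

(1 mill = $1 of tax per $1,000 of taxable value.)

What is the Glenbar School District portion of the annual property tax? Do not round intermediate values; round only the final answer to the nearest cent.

Assessed value = $58,700 × 0.97 = $56,939
Glenbar School District taxable value = $56,939 − $8,300 = $48,639
Glenbar School District levy = $48,639 × 0.00825 = $401.27175

$401.27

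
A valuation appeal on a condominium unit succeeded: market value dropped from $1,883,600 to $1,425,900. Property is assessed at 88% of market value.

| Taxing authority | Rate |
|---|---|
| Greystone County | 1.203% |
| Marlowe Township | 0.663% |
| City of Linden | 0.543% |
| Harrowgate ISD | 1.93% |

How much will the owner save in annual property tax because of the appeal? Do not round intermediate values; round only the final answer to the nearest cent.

Old assessed value = $1,883,600 × 0.88 = $1,657,568
New assessed value = $1,425,900 × 0.88 = $1,254,792
Combined rate = 0.01203 + 0.00663 + 0.00543 + 0.0193 = 0.04339
Old tax = $1,657,568 × 0.04339 = $71,921.87552
New tax = $1,254,792 × 0.04339 = $54,445.42488
Reduction = $71,921.87552 − $54,445.42488 = $17,476.45064

$17,476.45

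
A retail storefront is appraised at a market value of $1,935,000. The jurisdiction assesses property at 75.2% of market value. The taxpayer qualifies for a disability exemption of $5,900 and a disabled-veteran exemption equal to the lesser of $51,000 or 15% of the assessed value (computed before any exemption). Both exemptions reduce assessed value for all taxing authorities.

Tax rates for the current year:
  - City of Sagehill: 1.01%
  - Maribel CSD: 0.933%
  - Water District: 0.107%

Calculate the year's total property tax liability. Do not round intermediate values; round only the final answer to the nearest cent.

$28,663.51

Assessed value = $1,935,000 × 0.752 = $1,455,120
Disabled-veteran exemption = min($51,000, 15% × $1,455,120) = min($51,000, $218,268) = $51,000 (dollar cap binds)
Taxable value = $1,455,120 − $5,900 − $51,000 = $1,398,220
City of Sagehill: $1,398,220 × 0.0101 = $14,122.022
Maribel CSD: $1,398,220 × 0.00933 = $13,045.3926
Water District: $1,398,220 × 0.00107 = $1,496.0954
Total = $28,663.51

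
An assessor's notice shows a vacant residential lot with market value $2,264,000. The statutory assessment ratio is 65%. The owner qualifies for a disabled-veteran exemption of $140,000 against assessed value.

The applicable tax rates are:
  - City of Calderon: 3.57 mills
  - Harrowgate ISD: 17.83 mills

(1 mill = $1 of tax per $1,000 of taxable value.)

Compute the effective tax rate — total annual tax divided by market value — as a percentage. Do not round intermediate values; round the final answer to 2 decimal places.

1.26%

Assessed value = $2,264,000 × 0.65 = $1,471,600
Taxable value = $1,471,600 − $140,000 = $1,331,600
City of Calderon: $1,331,600 × 0.00357 = $4,753.812
Harrowgate ISD: $1,331,600 × 0.01783 = $23,742.428
Total tax = $28,496.24
Effective rate = $28,496.24 ÷ $2,264,000 = 1.26% of market value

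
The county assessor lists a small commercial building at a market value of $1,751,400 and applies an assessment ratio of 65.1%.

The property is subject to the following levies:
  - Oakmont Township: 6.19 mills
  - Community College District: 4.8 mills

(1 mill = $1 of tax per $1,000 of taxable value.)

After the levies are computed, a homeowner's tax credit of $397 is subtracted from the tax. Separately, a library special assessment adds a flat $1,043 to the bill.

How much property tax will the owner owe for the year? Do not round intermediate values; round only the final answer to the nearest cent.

$13,176.37

Assessed value = $1,751,400 × 0.651 = $1,140,161.4
Oakmont Township: $1,140,161.4 × 0.00619 = $7,057.599066
Community College District: $1,140,161.4 × 0.0048 = $5,472.77472
Levies subtotal = $12,530.373786
After credit = $12,530.373786 − $397 = $12,133.373786
Total = $12,133.373786 + $1,043 = $13,176.373786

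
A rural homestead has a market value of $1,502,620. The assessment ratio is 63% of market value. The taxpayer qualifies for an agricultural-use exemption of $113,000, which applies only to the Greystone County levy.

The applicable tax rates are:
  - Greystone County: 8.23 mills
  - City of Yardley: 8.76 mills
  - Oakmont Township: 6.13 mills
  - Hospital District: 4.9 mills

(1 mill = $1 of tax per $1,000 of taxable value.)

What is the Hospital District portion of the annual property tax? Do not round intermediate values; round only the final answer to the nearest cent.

Assessed value = $1,502,620 × 0.63 = $946,650.6
Hospital District taxable value = $946,650.6 (exemption does not apply)
Hospital District levy = $946,650.6 × 0.0049 = $4,638.58794

$4,638.59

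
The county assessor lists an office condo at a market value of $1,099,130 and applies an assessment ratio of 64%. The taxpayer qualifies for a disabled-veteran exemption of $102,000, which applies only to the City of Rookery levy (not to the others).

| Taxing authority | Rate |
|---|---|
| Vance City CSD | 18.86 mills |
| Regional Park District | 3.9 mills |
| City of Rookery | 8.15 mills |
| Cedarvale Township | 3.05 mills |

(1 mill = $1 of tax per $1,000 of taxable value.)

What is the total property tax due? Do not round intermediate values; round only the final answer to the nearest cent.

$23,057.63

Assessed value = $1,099,130 × 0.64 = $703,443.2
Vance City CSD: $703,443.2 × 0.01886 = $13,266.938752
Regional Park District: $703,443.2 × 0.0039 = $2,743.42848
City of Rookery: ($703,443.2 − $102,000) × 0.00815 = $601,443.2 × 0.00815 = $4,901.76208
Cedarvale Township: $703,443.2 × 0.00305 = $2,145.50176
Total = $23,057.631072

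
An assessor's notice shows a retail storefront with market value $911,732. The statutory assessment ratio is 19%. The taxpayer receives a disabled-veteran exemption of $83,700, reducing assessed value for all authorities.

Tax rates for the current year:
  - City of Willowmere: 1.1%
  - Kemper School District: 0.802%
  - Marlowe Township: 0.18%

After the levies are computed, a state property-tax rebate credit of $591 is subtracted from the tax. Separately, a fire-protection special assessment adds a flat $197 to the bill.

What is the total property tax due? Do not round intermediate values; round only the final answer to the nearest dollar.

Assessed value = $911,732 × 0.19 = $173,229.08
Taxable value = $173,229.08 − $83,700 = $89,529.08
City of Willowmere: $89,529.08 × 0.011 = $984.81988
Kemper School District: $89,529.08 × 0.00802 = $718.0232216
Marlowe Township: $89,529.08 × 0.0018 = $161.152344
Levies subtotal = $1,863.9954456
After credit = $1,863.9954456 − $591 = $1,272.9954456
Total = $1,272.9954456 + $197 = $1,469.9954456

$1,470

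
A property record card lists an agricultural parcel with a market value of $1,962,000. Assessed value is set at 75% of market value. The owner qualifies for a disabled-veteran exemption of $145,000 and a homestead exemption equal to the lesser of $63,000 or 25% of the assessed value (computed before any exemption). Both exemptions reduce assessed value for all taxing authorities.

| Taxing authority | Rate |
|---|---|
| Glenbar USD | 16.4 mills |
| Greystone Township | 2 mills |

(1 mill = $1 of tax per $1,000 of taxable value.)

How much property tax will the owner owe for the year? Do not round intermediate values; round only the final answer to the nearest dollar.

Assessed value = $1,962,000 × 0.75 = $1,471,500
Homestead exemption = min($63,000, 25% × $1,471,500) = min($63,000, $367,875) = $63,000 (dollar cap binds)
Taxable value = $1,471,500 − $145,000 − $63,000 = $1,263,500
Glenbar USD: $1,263,500 × 0.0164 = $20,721.4
Greystone Township: $1,263,500 × 0.002 = $2,527
Total = $23,248.4

$23,248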